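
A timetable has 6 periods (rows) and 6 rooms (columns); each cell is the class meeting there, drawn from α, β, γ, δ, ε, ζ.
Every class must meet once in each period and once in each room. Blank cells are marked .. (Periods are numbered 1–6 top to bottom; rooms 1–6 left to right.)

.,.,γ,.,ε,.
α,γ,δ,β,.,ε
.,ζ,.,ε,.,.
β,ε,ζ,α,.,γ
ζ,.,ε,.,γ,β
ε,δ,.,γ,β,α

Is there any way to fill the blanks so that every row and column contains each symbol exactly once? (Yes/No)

Period 6, room 3: period 6 together with room 3 already contain {α, β, γ, δ, ε, ζ} — every symbol — so nothing can go there. The grid has no valid completion.

No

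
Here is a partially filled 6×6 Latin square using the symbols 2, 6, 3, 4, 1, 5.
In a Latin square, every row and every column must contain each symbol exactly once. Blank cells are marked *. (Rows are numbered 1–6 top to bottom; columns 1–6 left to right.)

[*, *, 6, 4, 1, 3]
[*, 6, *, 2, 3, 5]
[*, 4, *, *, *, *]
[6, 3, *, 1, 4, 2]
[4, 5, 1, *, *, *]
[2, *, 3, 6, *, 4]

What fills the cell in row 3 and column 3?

Row 1, column 1: row 1 has {6, 3, 4, 1} and column 1 has {2, 6, 4}, leaving only 5.
Row 1, column 2: row 1 has {6, 3, 4, 1, 5} and column 2 has {6, 3, 4, 5}, leaving only 2.
Row 2, column 1: row 2 has {2, 6, 3, 5} and column 1 has {2, 6, 4, 5}, leaving only 1.
Row 2, column 3: row 2 has {2, 6, 3, 1, 5} and column 3 has {6, 3, 1}, leaving only 4.
Row 3, column 1: row 3 has {4} and column 1 has {2, 6, 4, 1, 5}, leaving only 3.
Row 3, column 4: row 3 has {3, 4} and column 4 has {2, 6, 4, 1}, leaving only 5.
Row 3 already has {3, 4, 5} and column 3 already has {6, 3, 4, 1}, so row 3, column 3 must be 2.

2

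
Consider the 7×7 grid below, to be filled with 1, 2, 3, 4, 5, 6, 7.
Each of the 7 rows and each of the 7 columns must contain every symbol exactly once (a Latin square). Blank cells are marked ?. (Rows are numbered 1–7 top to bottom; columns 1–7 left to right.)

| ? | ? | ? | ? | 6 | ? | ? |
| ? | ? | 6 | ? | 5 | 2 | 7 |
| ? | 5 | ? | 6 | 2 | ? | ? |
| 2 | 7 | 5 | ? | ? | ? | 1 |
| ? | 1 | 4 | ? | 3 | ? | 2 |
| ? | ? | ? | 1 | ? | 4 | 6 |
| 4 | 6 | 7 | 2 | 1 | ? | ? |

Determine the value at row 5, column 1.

6

Row 4, column 5: row 4 has {1, 2, 5, 7} and column 5 has {1, 2, 3, 5, 6}, leaving only 4.
Row 4, column 4: row 4 has {1, 2, 4, 5, 7} and column 4 has {1, 2, 6}, leaving only 3.
Row 2, column 4: row 2 has {2, 5, 6, 7} and column 4 has {1, 2, 3, 6}, leaving only 4.
Row 2, column 2: row 2 has {2, 4, 5, 6, 7} and column 2 has {1, 5, 6, 7}, leaving only 3.
Row 2, column 1: row 2 has {2, 3, 4, 5, 6, 7} and column 1 has {2, 4}, leaving only 1.
Row 4, column 6: row 4 has {1, 2, 3, 4, 5, 7} and column 6 has {2, 4}, leaving only 6.
Row 6, column 2: row 6 has {1, 4, 6} and column 2 has {1, 3, 5, 6, 7}, leaving only 2.
Row 1, column 2: row 1 has {6} and column 2 has {1, 2, 3, 5, 6, 7}, leaving only 4.
Row 6, column 3: row 6 has {1, 2, 4, 6} and column 3 has {4, 5, 6, 7}, leaving only 3.
Row 3, column 3: row 3 has {2, 5, 6} and column 3 has {3, 4, 5, 6, 7}, leaving only 1.
Row 1, column 3: row 1 has {4, 6} and column 3 has {1, 3, 4, 5, 6, 7}, leaving only 2.
Row 6, column 5: row 6 has {1, 2, 3, 4, 6} and column 5 has {1, 2, 3, 4, 5, 6}, leaving only 7.
Row 6, column 1: row 6 has {1, 2, 3, 4, 6, 7} and column 1 has {1, 2, 4}, leaving only 5.
Row 5, column 1 is narrowed to {6, 7}.
If it were 7, then row 3, column 1 would be left with no valid symbol.
So row 5, column 1 must be 6.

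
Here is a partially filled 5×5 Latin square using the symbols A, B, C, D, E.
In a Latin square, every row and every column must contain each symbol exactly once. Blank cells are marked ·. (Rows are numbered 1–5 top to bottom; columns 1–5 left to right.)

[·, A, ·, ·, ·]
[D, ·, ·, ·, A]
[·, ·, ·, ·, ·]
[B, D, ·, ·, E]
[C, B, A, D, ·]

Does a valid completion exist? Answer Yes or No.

No

Row 5, column 5: row 5 together with column 5 already contain {A, B, C, D, E} — every symbol — so nothing can go there. The grid has no valid completion.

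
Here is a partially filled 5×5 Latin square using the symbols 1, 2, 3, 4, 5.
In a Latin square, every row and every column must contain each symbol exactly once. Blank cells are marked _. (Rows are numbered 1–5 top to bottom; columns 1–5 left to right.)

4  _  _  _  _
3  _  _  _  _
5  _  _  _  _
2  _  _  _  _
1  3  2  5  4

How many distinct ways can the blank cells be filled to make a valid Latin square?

Row 1, column 2: eliminating its row and column leaves {1, 2, 5}.
Row 1, column 3: eliminating its row and column leaves {1, 3, 5}.
Row 1, column 4: eliminating its row and column leaves {1, 2, 3}.
Row 1, column 5: eliminating its row and column leaves {1, 2, 3, 5}.
Row 2, column 2: eliminating its row and column leaves {1, 2, 4, 5}.
Row 2, column 3: eliminating its row and column leaves {1, 4, 5}.
Row 2, column 4: eliminating its row and column leaves {1, 2, 4}.
Row 2, column 5: eliminating its row and column leaves {1, 2, 5}.
Row 3, column 2: eliminating its row and column leaves {1, 2, 4}.
Row 3, column 3: eliminating its row and column leaves {1, 3, 4}.
Row 3, column 4: eliminating its row and column leaves {1, 2, 3, 4}.
Row 3, column 5: eliminating its row and column leaves {1, 2, 3}.
Row 4, column 2: eliminating its row and column leaves {1, 4, 5}.
Row 4, column 3: eliminating its row and column leaves {1, 3, 4, 5}.
Row 4, column 4: eliminating its row and column leaves {1, 3, 4}.
Row 4, column 5: eliminating its row and column leaves {1, 3, 5}.
Enumerating the assignments across these blanks that avoid any row or column repeat gives 56 completions.

56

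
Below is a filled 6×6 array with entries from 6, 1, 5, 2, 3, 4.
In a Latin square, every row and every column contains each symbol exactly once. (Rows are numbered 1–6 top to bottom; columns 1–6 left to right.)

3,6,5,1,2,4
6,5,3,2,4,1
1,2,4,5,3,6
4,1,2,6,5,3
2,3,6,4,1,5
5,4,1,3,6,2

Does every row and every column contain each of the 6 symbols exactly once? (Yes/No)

Yes

Each row is a permutation of the 6 symbols, and so is each column.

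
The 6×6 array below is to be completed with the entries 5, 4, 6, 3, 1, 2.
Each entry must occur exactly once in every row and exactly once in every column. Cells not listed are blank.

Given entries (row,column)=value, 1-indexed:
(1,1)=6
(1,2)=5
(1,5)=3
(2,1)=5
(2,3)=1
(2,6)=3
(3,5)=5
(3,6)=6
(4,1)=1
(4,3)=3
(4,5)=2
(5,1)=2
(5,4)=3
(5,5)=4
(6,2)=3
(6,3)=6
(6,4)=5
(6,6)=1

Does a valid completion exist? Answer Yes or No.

No

Row 6, column 5: row 6 together with column 5 already contain {5, 4, 6, 3, 1, 2} — every symbol — so nothing can go there. The grid has no valid completion.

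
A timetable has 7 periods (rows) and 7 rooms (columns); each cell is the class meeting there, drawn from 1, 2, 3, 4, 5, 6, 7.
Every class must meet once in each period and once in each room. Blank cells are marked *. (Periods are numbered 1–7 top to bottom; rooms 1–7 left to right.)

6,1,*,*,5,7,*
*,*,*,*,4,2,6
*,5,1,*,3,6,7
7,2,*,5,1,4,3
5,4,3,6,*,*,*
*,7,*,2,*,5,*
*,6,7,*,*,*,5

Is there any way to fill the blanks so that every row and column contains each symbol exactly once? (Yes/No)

No period or room among the givens repeats a symbol, and propagating forced cells runs into no contradiction.
One valid completion exists (for instance, 6 1 2 3 5 7 4 / 1 3 5 7 4 2 6 / 2 5 1 4 3 6 7 / 7 2 6 5 1 4 3 / 5 4 3 6 7 1 2 / 3 7 4 2 6 5 1 / 4 6 7 1 2 3 5).

Yes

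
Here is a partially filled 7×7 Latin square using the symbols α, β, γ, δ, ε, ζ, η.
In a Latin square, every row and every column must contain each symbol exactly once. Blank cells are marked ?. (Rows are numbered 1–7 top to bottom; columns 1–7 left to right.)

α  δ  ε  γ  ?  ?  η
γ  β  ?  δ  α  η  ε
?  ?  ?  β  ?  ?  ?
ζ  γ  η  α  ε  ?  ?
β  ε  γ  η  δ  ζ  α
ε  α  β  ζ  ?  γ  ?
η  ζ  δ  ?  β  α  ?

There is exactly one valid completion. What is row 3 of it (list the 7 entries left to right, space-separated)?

Row 3, column 1: row 3 has {β} and column 1 has {α, β, γ, ε, ζ, η}, leaving only δ.
Row 3, column 2: row 3 has {β, δ} and column 2 has {α, β, γ, δ, ε, ζ}, leaving only η.
Row 3, column 6: row 3 has {β, δ, η} and column 6 has {α, γ, ζ, η}, leaving only ε.
Row 1, column 5: row 1 has {α, γ, δ, ε, η} and column 5 has {α, β, δ, ε}, leaving only ζ.
Row 3, column 5: row 3 has {β, δ, ε, η} and column 5 has {α, β, δ, ε, ζ}, leaving only γ.
Row 3, column 7: row 3 has {β, γ, δ, ε, η} and column 7 has {α, ε, η}, leaving only ζ.
Row 3, column 3: row 3 has {β, γ, δ, ε, ζ, η} and column 3 has {β, γ, δ, ε, η}, leaving only α.
So row 3 reads: δ η α β γ ε ζ.

δ η α β γ ε ζ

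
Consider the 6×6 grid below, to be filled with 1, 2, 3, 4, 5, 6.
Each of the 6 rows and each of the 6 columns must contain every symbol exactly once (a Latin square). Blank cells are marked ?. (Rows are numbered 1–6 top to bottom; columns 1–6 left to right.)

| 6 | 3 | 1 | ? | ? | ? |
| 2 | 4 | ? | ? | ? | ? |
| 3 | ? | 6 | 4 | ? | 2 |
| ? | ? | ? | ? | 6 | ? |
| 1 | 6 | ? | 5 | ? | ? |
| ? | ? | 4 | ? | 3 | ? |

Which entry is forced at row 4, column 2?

Row 1, column 4: row 1 has {1, 3, 6} and column 4 has {4, 5}, leaving only 2.
Row 6, column 1: row 6 has {3, 4} and column 1 has {1, 2, 3, 6}, leaving only 5.
Row 4, column 1: row 4 has {6} and column 1 has {1, 2, 3, 5, 6}, leaving only 4.
Row 4, column 2 is narrowed to {1, 2, 5}.
If it were 1, then row 4, column 6 would be left with no valid symbol.
If it were 2, then row 5, column 5 would be left with no valid symbol.
So row 4, column 2 must be 5.

5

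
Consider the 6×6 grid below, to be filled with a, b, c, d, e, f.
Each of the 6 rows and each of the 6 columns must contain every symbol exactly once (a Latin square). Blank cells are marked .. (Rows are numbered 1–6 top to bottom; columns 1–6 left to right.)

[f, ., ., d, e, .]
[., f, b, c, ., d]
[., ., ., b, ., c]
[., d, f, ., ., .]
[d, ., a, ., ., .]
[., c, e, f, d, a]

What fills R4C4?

Row 1, column 3: row 1 has {d, e, f} and column 3 has {a, b, e, f}, leaving only c.
Row 1, column 6: row 1 has {c, d, e, f} and column 6 has {a, c, d}, leaving only b.
Row 1, column 2: row 1 has {b, c, d, e, f} and column 2 has {c, d, f}, leaving only a.
Row 2, column 5: row 2 has {b, c, d, f} and column 5 has {d, e}, leaving only a.
Row 2, column 1: row 2 has {a, b, c, d, f} and column 1 has {d, f}, leaving only e.
Row 3, column 1: row 3 has {b, c} and column 1 has {d, e, f}, leaving only a.
Row 3, column 2: row 3 has {a, b, c} and column 2 has {a, c, d, f}, leaving only e.
Row 3, column 3: row 3 has {a, b, c, e} and column 3 has {a, b, c, e, f}, leaving only d.
Row 3, column 5: row 3 has {a, b, c, d, e} and column 5 has {a, d, e}, leaving only f.
Row 4, column 6: row 4 has {d, f} and column 6 has {a, b, c, d}, leaving only e.
Row 4 already has {d, e, f} and column 4 already has {b, c, d, f}, so row 4, column 4 must be a.

a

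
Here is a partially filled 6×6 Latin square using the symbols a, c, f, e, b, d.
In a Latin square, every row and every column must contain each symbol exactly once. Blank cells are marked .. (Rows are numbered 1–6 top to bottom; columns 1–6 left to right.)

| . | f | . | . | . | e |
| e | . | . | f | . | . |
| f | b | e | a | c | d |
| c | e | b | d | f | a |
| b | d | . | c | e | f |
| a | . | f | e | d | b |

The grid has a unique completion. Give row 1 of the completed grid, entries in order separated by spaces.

d f c b a e

Row 1, column 1: row 1 has {f, e} and column 1 has {a, c, f, e, b}, leaving only d.
Row 1, column 4: row 1 has {f, e, d} and column 4 has {a, c, f, e, d}, leaving only b.
Row 1, column 5: row 1 has {f, e, b, d} and column 5 has {c, f, e, d}, leaving only a.
Row 1, column 3: row 1 has {a, f, e, b, d} and column 3 has {f, e, b}, leaving only c.
So row 1 reads: d f c b a e.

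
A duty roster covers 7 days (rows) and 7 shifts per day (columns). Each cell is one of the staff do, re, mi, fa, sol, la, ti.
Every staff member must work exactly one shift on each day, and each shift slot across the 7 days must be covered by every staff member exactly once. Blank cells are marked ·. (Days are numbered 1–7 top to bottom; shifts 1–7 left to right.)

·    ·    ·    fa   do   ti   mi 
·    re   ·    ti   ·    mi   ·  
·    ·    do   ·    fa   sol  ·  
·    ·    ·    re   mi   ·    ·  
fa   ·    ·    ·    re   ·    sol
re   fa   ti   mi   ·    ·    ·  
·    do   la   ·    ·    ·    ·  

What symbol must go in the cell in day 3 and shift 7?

re

Day 3, shift 4: day 3 has {do, fa, sol} and shift 4 has {re, mi, fa, ti}, leaving only la.
Day 5, shift 3: day 5 has {re, fa, sol} and shift 3 has {do, la, ti}, leaving only mi.
Day 5, shift 4: day 5 has {re, mi, fa, sol} and shift 4 has {re, mi, fa, la, ti}, leaving only do.
Day 5, shift 6: day 5 has {do, re, mi, fa, sol} and shift 6 has {mi, sol, ti}, leaving only la.
Day 5, shift 2: day 5 has {do, re, mi, fa, sol, la} and shift 2 has {do, re, fa}, leaving only ti.
Day 3, shift 2: day 3 has {do, fa, sol, la} and shift 2 has {do, re, fa, ti}, leaving only mi.
Day 3, shift 1: day 3 has {do, mi, fa, sol, la} and shift 1 has {re, fa}, leaving only ti.
Day 3 already has {do, mi, fa, sol, la, ti} and shift 7 already has {mi, sol}, so day 3, shift 7 must be re.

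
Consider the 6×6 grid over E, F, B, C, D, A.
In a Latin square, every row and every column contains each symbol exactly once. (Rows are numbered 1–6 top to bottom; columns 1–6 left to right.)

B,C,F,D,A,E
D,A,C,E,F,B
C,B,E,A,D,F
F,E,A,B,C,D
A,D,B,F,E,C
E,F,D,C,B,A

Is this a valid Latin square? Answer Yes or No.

Each row is a permutation of the 6 symbols, and so is each column.

Yes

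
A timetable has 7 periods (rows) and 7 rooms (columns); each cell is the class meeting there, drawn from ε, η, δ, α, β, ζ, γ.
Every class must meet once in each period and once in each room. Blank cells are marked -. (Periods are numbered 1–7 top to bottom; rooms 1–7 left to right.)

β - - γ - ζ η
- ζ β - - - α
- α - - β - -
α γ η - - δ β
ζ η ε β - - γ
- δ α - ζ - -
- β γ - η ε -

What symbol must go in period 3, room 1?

Period 1, room 2: period 1 has {η, β, ζ, γ} and room 2 has {η, δ, α, β, ζ, γ}, leaving only ε.
Period 1, room 3: period 1 has {ε, η, β, ζ, γ} and room 3 has {ε, η, α, β, γ}, leaving only δ.
Period 1, room 5: period 1 has {ε, η, δ, β, ζ, γ} and room 5 has {η, β, ζ}, leaving only α.
Period 3, room 3: period 3 has {α, β} and room 3 has {ε, η, δ, α, β, γ}, leaving only ζ.
Period 4, room 5: period 4 has {η, δ, α, β, γ} and room 5 has {η, α, β, ζ}, leaving only ε.
Period 4, room 4: period 4 has {ε, η, δ, α, β, γ} and room 4 has {β, γ}, leaving only ζ.
Period 5, room 5: period 5 has {ε, η, β, ζ, γ} and room 5 has {ε, η, α, β, ζ}, leaving only δ.
Period 2, room 5: period 2 has {α, β, ζ} and room 5 has {ε, η, δ, α, β, ζ}, leaving only γ.
Period 2, room 6: period 2 has {α, β, ζ, γ} and room 6 has {ε, δ, ζ}, leaving only η.
Period 3, room 6: period 3 has {α, β, ζ} and room 6 has {ε, η, δ, ζ}, leaving only γ.
Period 5, room 6: period 5 has {ε, η, δ, β, ζ, γ} and room 6 has {ε, η, δ, ζ, γ}, leaving only α.
Period 6, room 6: period 6 has {δ, α, ζ} and room 6 has {ε, η, δ, α, ζ, γ}, leaving only β.
Period 6, room 7: period 6 has {δ, α, β, ζ} and room 7 has {η, α, β, γ}, leaving only ε.
Period 3, room 7: period 3 has {α, β, ζ, γ} and room 7 has {ε, η, α, β, γ}, leaving only δ.
Period 6, room 4: period 6 has {ε, δ, α, β, ζ} and room 4 has {β, ζ, γ}, leaving only η.
Period 3, room 4: period 3 has {δ, α, β, ζ, γ} and room 4 has {η, β, ζ, γ}, leaving only ε.
Period 3 already has {ε, δ, α, β, ζ, γ} and room 1 already has {α, β, ζ}, so period 3, room 1 must be η.

η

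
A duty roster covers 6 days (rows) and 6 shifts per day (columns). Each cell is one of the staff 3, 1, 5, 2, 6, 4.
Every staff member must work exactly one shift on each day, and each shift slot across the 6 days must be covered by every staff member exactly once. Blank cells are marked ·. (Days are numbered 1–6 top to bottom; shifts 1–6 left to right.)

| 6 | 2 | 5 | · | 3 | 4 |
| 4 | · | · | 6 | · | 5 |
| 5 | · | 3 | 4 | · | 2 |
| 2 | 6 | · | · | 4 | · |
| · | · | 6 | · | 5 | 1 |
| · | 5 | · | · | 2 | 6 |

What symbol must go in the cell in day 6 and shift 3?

4

Day 1, shift 4: day 1 has {3, 5, 2, 6, 4} and shift 4 has {6, 4}, leaving only 1.
Day 2, shift 5: day 2 has {5, 6, 4} and shift 5 has {3, 5, 2, 4}, leaving only 1.
Day 2, shift 2: day 2 has {1, 5, 6, 4} and shift 2 has {5, 2, 6}, leaving only 3.
Day 2, shift 3: day 2 has {3, 1, 5, 6, 4} and shift 3 has {3, 5, 6}, leaving only 2.
Day 3, shift 2: day 3 has {3, 5, 2, 4} and shift 2 has {3, 5, 2, 6}, leaving only 1.
Day 3, shift 5: day 3 has {3, 1, 5, 2, 4} and shift 5 has {3, 1, 5, 2, 4}, leaving only 6.
Day 4, shift 3: day 4 has {2, 6, 4} and shift 3 has {3, 5, 2, 6}, leaving only 1.
Day 6 already has {5, 2, 6} and shift 3 already has {3, 1, 5, 2, 6}, so day 6, shift 3 must be 4.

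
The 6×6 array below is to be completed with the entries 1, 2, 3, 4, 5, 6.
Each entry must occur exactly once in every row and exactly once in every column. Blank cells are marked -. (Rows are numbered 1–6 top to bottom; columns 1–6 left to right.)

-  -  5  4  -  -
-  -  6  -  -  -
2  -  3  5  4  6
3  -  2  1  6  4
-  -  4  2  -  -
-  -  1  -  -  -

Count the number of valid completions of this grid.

Row 1, column 1: eliminating its row and column leaves {1, 6}.
Row 1, column 2: eliminating its row and column leaves {1, 2, 3, 6}.
Row 1, column 5: eliminating its row and column leaves {1, 2, 3}.
Row 1, column 6: eliminating its row and column leaves {1, 2, 3}.
Row 2, column 1: eliminating its row and column leaves {1, 4, 5}.
Row 2, column 2: eliminating its row and column leaves {1, 2, 3, 4, 5}.
Row 2, column 4: eliminating its row and column leaves {3}.
Row 2, column 5: eliminating its row and column leaves {1, 2, 3, 5}.
Row 2, column 6: eliminating its row and column leaves {1, 2, 3, 5}.
Row 3, column 2: eliminating its row and column leaves {1}.
Row 4, column 2: eliminating its row and column leaves {5}.
Row 5, column 1: eliminating its row and column leaves {1, 5, 6}.
Row 5, column 2: eliminating its row and column leaves {1, 3, 5, 6}.
Row 5, column 5: eliminating its row and column leaves {1, 3, 5}.
Row 5, column 6: eliminating its row and column leaves {1, 3, 5}.
Row 6, column 1: eliminating its row and column leaves {4, 5, 6}.
Row 6, column 2: eliminating its row and column leaves {2, 3, 4, 5, 6}.
Row 6, column 4: eliminating its row and column leaves {3, 6}.
Row 6, column 5: eliminating its row and column leaves {2, 3, 5}.
Row 6, column 6: eliminating its row and column leaves {2, 3, 5}.
Enumerating the assignments across these blanks that avoid any row or column repeat gives 20 completions.

20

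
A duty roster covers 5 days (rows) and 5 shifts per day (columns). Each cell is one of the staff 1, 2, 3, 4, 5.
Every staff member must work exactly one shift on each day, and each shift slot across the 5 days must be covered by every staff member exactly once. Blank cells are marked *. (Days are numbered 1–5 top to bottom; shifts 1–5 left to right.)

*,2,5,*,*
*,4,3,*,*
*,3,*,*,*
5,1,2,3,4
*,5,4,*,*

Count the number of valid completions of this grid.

Day 1, shift 1: eliminating its day and shift leaves {1, 3, 4}.
Day 1, shift 4: eliminating its day and shift leaves {1, 4}.
Day 1, shift 5: eliminating its day and shift leaves {1, 3}.
Day 2, shift 1: eliminating its day and shift leaves {1, 2}.
Day 2, shift 4: eliminating its day and shift leaves {1, 2, 5}.
Day 2, shift 5: eliminating its day and shift leaves {1, 2, 5}.
Day 3, shift 1: eliminating its day and shift leaves {1, 2, 4}.
Day 3, shift 3: eliminating its day and shift leaves {1}.
Day 3, shift 4: eliminating its day and shift leaves {1, 2, 4, 5}.
Day 3, shift 5: eliminating its day and shift leaves {1, 2, 5}.
Day 5, shift 1: eliminating its day and shift leaves {1, 2, 3}.
Day 5, shift 4: eliminating its day and shift leaves {1, 2}.
Day 5, shift 5: eliminating its day and shift leaves {1, 2, 3}.
Enumerating the assignments across these blanks that avoid any day or shift repeat gives 6 completions.

6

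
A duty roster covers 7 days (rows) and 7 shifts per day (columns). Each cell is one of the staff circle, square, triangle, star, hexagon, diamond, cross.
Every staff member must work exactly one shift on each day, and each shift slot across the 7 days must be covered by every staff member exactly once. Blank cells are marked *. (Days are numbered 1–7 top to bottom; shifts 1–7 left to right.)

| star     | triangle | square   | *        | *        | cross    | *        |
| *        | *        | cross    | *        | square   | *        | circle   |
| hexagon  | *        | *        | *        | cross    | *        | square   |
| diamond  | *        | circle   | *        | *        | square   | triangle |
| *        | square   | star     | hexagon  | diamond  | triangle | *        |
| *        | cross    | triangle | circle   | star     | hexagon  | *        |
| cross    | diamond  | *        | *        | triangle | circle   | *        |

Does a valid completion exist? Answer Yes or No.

No day or shift among the givens repeats a symbol, and propagating forced cells runs into no contradiction.
One valid completion exists (for instance, star triangle square diamond circle cross hexagon / triangle hexagon cross star square diamond circle / hexagon circle diamond triangle cross star square / diamond star circle cross hexagon square triangle / circle square star hexagon diamond triangle cross / square cross triangle circle star hexagon diamond / cross diamond hexagon square triangle circle star).

Yes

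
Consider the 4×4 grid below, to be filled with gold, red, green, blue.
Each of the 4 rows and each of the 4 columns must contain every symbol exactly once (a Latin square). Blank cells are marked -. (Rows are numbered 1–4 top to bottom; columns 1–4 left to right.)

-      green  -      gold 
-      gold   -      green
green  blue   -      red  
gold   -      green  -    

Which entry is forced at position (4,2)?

red

Row 4 already has {gold, green} and column 2 already has {gold, green, blue}, so row 4, column 2 must be red.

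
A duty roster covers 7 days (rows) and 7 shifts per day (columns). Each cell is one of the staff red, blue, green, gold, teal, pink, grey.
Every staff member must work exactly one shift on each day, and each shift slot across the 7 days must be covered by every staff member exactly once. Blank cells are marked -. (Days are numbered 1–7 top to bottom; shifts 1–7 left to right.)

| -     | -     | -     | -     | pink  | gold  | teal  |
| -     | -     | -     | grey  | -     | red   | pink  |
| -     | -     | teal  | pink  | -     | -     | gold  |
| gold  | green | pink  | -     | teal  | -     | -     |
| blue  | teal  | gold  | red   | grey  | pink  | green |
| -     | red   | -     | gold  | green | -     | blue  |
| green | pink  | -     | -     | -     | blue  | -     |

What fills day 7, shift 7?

grey

Day 2, shift 1: day 2 has {red, pink, grey} and shift 1 has {blue, green, gold}, leaving only teal.
Day 4, shift 4: day 4 has {green, gold, teal, pink} and shift 4 has {red, gold, pink, grey}, leaving only blue.
Day 1, shift 4: day 1 has {gold, teal, pink} and shift 4 has {red, blue, gold, pink, grey}, leaving only green.
Day 4, shift 6: day 4 has {blue, green, gold, teal, pink} and shift 6 has {red, blue, gold, pink}, leaving only grey.
Day 3, shift 6: day 3 has {gold, teal, pink} and shift 6 has {red, blue, gold, pink, grey}, leaving only green.
Day 4, shift 7: day 4 has {blue, green, gold, teal, pink, grey} and shift 7 has {blue, green, gold, teal, pink}, leaving only red.
Day 7 already has {blue, green, pink} and shift 7 already has {red, blue, green, gold, teal, pink}, so day 7, shift 7 must be grey.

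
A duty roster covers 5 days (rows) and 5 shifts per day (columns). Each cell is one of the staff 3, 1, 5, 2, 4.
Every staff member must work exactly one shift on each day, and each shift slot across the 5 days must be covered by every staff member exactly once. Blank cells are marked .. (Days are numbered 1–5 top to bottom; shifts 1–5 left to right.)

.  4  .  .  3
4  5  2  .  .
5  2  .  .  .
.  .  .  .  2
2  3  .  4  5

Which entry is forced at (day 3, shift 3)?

Day 1, shift 1: day 1 has {3, 4} and shift 1 has {5, 2, 4}, leaving only 1.
Day 1, shift 3: day 1 has {3, 1, 4} and shift 3 has {2}, leaving only 5.
Day 1, shift 4: day 1 has {3, 1, 5, 4} and shift 4 has {4}, leaving only 2.
Day 2, shift 5: day 2 has {5, 2, 4} and shift 5 has {3, 5, 2}, leaving only 1.
Day 2, shift 4: day 2 has {1, 5, 2, 4} and shift 4 has {2, 4}, leaving only 3.
Day 3, shift 4: day 3 has {5, 2} and shift 4 has {3, 2, 4}, leaving only 1.
Day 3, shift 5: day 3 has {1, 5, 2} and shift 5 has {3, 1, 5, 2}, leaving only 4.
Day 3 already has {1, 5, 2, 4} and shift 3 already has {5, 2}, so day 3, shift 3 must be 3.

3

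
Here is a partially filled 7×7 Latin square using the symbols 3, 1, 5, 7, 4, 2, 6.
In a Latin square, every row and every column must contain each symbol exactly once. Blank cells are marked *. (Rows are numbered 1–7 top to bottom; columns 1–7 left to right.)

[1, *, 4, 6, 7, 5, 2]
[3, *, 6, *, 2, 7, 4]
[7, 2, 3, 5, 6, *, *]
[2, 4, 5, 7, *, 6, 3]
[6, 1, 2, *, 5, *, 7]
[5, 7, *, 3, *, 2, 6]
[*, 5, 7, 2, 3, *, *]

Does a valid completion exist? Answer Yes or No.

No

Row 2, column 2: row 2 together with column 2 already contain {3, 1, 5, 7, 4, 2, 6} — every symbol — so nothing can go there. The grid has no valid completion.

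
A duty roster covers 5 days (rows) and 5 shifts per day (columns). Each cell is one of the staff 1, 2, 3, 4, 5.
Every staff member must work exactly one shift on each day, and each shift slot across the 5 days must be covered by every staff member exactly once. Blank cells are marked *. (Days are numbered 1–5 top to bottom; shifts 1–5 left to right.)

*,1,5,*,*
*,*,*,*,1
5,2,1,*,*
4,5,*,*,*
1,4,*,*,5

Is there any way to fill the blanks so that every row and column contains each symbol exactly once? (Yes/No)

No day or shift among the givens repeats a symbol, and propagating forced cells runs into no contradiction.
One valid completion exists (for instance, 3 1 5 2 4 / 2 3 4 5 1 / 5 2 1 4 3 / 4 5 3 1 2 / 1 4 2 3 5).

Yes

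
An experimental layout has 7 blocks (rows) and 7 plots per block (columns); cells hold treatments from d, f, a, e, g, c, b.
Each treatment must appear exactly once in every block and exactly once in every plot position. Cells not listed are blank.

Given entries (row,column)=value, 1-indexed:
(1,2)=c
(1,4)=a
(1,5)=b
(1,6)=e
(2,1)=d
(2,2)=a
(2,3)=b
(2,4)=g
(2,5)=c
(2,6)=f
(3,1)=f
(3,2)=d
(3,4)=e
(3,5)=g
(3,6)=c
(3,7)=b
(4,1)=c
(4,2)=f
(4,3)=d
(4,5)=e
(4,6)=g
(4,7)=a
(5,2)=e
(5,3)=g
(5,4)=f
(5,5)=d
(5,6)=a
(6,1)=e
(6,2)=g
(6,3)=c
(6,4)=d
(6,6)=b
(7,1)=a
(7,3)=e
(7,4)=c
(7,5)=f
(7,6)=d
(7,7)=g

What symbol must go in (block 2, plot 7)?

e

Block 2 already has {d, f, a, g, c, b} and plot 7 already has {a, g, b}, so block 2, plot 7 must be e.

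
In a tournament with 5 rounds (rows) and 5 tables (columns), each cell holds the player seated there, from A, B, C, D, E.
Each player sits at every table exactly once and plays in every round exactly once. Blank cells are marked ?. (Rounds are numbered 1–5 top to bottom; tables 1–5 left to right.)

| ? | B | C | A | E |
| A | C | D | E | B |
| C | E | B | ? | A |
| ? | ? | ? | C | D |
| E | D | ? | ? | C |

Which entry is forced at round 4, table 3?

E

Round 1, table 1: round 1 has {A, B, C, E} and table 1 has {A, C, E}, leaving only D.
Round 3, table 4: round 3 has {A, B, C, E} and table 4 has {A, C, E}, leaving only D.
Round 4, table 1: round 4 has {C, D} and table 1 has {A, C, D, E}, leaving only B.
Round 4, table 2: round 4 has {B, C, D} and table 2 has {B, C, D, E}, leaving only A.
Round 4 already has {A, B, C, D} and table 3 already has {B, C, D}, so round 4, table 3 must be E.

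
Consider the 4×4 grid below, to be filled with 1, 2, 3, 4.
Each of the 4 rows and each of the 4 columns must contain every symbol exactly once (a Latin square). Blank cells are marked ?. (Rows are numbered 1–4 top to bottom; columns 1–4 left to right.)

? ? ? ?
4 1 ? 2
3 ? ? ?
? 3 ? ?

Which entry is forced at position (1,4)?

3

Row 2, column 3: row 2 has {1, 2, 4} and column 3 has {}, leaving only 3.
Row 1, column 4 is narrowed to {1, 3, 4}.
If it were 1, then row 1, column 3 would be left with no valid symbol.
If it were 4, then row 1, column 3 would be left with no valid symbol.
So row 1, column 4 must be 3.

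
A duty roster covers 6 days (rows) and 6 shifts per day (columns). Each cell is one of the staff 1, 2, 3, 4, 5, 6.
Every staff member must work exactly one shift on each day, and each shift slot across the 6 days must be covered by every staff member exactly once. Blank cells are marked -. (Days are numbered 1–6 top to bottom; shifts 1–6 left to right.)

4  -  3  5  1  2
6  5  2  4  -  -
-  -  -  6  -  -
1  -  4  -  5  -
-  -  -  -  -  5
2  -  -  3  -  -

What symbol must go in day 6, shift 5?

6

Day 1, shift 2: day 1 has {1, 2, 3, 4, 5} and shift 2 has {5}, leaving only 6.
Day 2, shift 5: day 2 has {2, 4, 5, 6} and shift 5 has {1, 5}, leaving only 3.
Day 2, shift 6: day 2 has {2, 3, 4, 5, 6} and shift 6 has {2, 5}, leaving only 1.
Day 4, shift 4: day 4 has {1, 4, 5} and shift 4 has {3, 4, 5, 6}, leaving only 2.
Day 4, shift 2: day 4 has {1, 2, 4, 5} and shift 2 has {5, 6}, leaving only 3.
Day 4, shift 6: day 4 has {1, 2, 3, 4, 5} and shift 6 has {1, 2, 5}, leaving only 6.
Day 5, shift 1: day 5 has {5} and shift 1 has {1, 2, 4, 6}, leaving only 3.
Day 3, shift 1: day 3 has {6} and shift 1 has {1, 2, 3, 4, 6}, leaving only 5.
Day 3, shift 3: day 3 has {5, 6} and shift 3 has {2, 3, 4}, leaving only 1.
Day 5, shift 3: day 5 has {3, 5} and shift 3 has {1, 2, 3, 4}, leaving only 6.
Day 5, shift 4: day 5 has {3, 5, 6} and shift 4 has {2, 3, 4, 5, 6}, leaving only 1.
Day 6, shift 3: day 6 has {2, 3} and shift 3 has {1, 2, 3, 4, 6}, leaving only 5.
Day 6, shift 6: day 6 has {2, 3, 5} and shift 6 has {1, 2, 5, 6}, leaving only 4.
Day 6 already has {2, 3, 4, 5} and shift 5 already has {1, 3, 5}, so day 6, shift 5 must be 6.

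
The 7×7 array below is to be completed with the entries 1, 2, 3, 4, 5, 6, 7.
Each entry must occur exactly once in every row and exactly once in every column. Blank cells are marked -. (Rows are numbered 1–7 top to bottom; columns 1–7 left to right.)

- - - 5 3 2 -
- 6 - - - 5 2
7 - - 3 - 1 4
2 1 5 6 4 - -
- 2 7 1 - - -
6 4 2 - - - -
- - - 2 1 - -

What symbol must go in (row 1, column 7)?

Row 1, column 2: row 1 has {2, 3, 5} and column 2 has {1, 2, 4, 6}, leaving only 7.
Row 2, column 5: row 2 has {2, 5, 6} and column 5 has {1, 3, 4}, leaving only 7.
Row 2, column 4: row 2 has {2, 5, 6, 7} and column 4 has {1, 2, 3, 5, 6}, leaving only 4.
Row 3, column 2: row 3 has {1, 3, 4, 7} and column 2 has {1, 2, 4, 6, 7}, leaving only 5.
Row 3, column 3: row 3 has {1, 3, 4, 5, 7} and column 3 has {2, 5, 7}, leaving only 6.
Row 3, column 5: row 3 has {1, 3, 4, 5, 6, 7} and column 5 has {1, 3, 4, 7}, leaving only 2.
Row 6, column 4: row 6 has {2, 4, 6} and column 4 has {1, 2, 3, 4, 5, 6}, leaving only 7.
Row 6, column 5: row 6 has {2, 4, 6, 7} and column 5 has {1, 2, 3, 4, 7}, leaving only 5.
Row 5, column 5: row 5 has {1, 2, 7} and column 5 has {1, 2, 3, 4, 5, 7}, leaving only 6.
Row 6, column 6: row 6 has {2, 4, 5, 6, 7} and column 6 has {1, 2, 5}, leaving only 3.
Row 4, column 6: row 4 has {1, 2, 4, 5, 6} and column 6 has {1, 2, 3, 5}, leaving only 7.
Row 4, column 7: row 4 has {1, 2, 4, 5, 6, 7} and column 7 has {2, 4}, leaving only 3.
Row 5, column 6: row 5 has {1, 2, 6, 7} and column 6 has {1, 2, 3, 5, 7}, leaving only 4.
Row 5, column 7: row 5 has {1, 2, 4, 6, 7} and column 7 has {2, 3, 4}, leaving only 5.
Row 5, column 1: row 5 has {1, 2, 4, 5, 6, 7} and column 1 has {2, 6, 7}, leaving only 3.
Row 2, column 1: row 2 has {2, 4, 5, 6, 7} and column 1 has {2, 3, 6, 7}, leaving only 1.
Row 1, column 1: row 1 has {2, 3, 5, 7} and column 1 has {1, 2, 3, 6, 7}, leaving only 4.
Row 1, column 3: row 1 has {2, 3, 4, 5, 7} and column 3 has {2, 5, 6, 7}, leaving only 1.
Row 1 already has {1, 2, 3, 4, 5, 7} and column 7 already has {2, 3, 4, 5}, so row 1, column 7 must be 6.

6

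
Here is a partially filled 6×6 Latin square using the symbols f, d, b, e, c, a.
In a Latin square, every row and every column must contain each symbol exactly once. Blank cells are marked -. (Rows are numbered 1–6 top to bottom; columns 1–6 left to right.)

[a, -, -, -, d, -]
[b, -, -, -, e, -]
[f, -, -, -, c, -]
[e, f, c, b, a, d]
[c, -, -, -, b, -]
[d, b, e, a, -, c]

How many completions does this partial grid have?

Row 1, column 2: eliminating its row and column leaves {e, c}.
Row 1, column 3: eliminating its row and column leaves {f, b}.
Row 1, column 4: eliminating its row and column leaves {f, e, c}.
Row 1, column 6: eliminating its row and column leaves {f, b, e}.
Row 2, column 2: eliminating its row and column leaves {d, c, a}.
Row 2, column 3: eliminating its row and column leaves {f, d, a}.
Row 2, column 4: eliminating its row and column leaves {f, d, c}.
Row 2, column 6: eliminating its row and column leaves {f, a}.
Row 3, column 2: eliminating its row and column leaves {d, e, a}.
Row 3, column 3: eliminating its row and column leaves {d, b, a}.
Row 3, column 4: eliminating its row and column leaves {d, e}.
Row 3, column 6: eliminating its row and column leaves {b, e, a}.
Row 5, column 2: eliminating its row and column leaves {d, e, a}.
Row 5, column 3: eliminating its row and column leaves {f, d, a}.
Row 5, column 4: eliminating its row and column leaves {f, d, e}.
Row 5, column 6: eliminating its row and column leaves {f, e, a}.
Row 6, column 5: eliminating its row and column leaves {f}.
Enumerating the assignments across these blanks that avoid any row or column repeat gives 14 completions.

14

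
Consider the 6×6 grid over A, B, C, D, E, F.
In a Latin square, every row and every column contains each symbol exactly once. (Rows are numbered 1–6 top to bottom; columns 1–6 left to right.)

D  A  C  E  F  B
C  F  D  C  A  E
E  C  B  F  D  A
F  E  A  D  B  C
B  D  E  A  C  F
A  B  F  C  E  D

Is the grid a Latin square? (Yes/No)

Column 4 contains C twice (at rows 2 and 6), so it is not a permutation.

No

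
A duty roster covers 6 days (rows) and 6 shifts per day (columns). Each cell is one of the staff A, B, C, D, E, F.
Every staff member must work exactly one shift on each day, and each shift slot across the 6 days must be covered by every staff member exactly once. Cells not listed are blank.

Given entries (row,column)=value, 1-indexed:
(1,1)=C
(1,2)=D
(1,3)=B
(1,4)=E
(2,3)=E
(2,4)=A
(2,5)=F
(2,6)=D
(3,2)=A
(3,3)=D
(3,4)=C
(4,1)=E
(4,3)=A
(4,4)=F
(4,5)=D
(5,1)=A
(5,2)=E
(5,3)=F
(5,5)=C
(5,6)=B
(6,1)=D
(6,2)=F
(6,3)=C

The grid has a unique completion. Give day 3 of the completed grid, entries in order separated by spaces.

Day 1, shift 5: day 1 has {B, C, D, E} and shift 5 has {C, D, F}, leaving only A.
Day 1, shift 6: day 1 has {A, B, C, D, E} and shift 6 has {B, D}, leaving only F.
Day 3, shift 6: day 3 has {A, C, D} and shift 6 has {B, D, F}, leaving only E.
Day 3, shift 5: day 3 has {A, C, D, E} and shift 5 has {A, C, D, F}, leaving only B.
Day 3, shift 1: day 3 has {A, B, C, D, E} and shift 1 has {A, C, D, E}, leaving only F.
So day 3 reads: F A D C B E.

F A D C B E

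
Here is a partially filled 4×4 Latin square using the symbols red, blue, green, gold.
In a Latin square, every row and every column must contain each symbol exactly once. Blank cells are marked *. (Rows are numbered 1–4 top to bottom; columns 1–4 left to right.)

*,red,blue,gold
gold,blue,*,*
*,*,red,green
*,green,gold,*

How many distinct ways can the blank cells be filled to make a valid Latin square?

Row 1, column 1: eliminating its row and column leaves {green}.
Row 2, column 3: eliminating its row and column leaves {green}.
Row 2, column 4: eliminating its row and column leaves {red}.
Row 3, column 1: eliminating its row and column leaves {blue}.
Row 3, column 2: eliminating its row and column leaves {gold}.
Row 4, column 1: eliminating its row and column leaves {red, blue}.
Row 4, column 4: eliminating its row and column leaves {red, blue}.
Only one assignment across all blanks avoids any row or column repeat, giving 1 completion.

1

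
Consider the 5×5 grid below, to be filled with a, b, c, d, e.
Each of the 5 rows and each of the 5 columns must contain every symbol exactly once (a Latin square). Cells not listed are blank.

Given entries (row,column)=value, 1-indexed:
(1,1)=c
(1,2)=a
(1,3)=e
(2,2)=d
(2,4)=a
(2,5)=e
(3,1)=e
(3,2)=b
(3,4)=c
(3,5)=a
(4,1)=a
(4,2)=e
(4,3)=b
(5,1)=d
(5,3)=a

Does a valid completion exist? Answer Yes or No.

Yes

No row or column among the givens repeats a symbol, and propagating forced cells runs into no contradiction.
One valid completion exists (for instance, c a e b d / b d c a e / e b d c a / a e b d c / d c a e b).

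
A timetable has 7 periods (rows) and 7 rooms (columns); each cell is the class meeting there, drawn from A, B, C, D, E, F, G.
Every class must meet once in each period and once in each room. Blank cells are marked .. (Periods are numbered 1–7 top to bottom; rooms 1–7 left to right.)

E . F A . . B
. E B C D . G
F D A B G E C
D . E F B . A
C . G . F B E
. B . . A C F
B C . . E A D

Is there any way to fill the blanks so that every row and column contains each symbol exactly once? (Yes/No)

Period 7, room 3: period 7 together with room 3 already contain {A, B, C, D, E, F, G} — every symbol — so nothing can go there. The grid has no valid completion.

No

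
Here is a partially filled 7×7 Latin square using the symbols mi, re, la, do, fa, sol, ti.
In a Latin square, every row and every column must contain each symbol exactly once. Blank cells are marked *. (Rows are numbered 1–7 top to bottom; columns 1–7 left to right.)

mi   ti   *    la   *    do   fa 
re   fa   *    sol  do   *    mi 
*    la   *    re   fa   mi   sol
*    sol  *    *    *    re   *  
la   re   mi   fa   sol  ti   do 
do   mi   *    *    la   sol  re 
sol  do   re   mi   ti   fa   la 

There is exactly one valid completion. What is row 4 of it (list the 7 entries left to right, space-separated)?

fa sol la do mi re ti

Row 4, column 5: row 4 has {re, sol} and column 5 has {la, do, fa, sol, ti}, leaving only mi.
Row 4, column 7: row 4 has {mi, re, sol} and column 7 has {mi, re, la, do, fa, sol}, leaving only ti.
Row 4, column 1: row 4 has {mi, re, sol, ti} and column 1 has {mi, re, la, do, sol}, leaving only fa.
Row 4, column 4: row 4 has {mi, re, fa, sol, ti} and column 4 has {mi, re, la, fa, sol}, leaving only do.
Row 4, column 3: row 4 has {mi, re, do, fa, sol, ti} and column 3 has {mi, re}, leaving only la.
So row 4 reads: fa sol la do mi re ti.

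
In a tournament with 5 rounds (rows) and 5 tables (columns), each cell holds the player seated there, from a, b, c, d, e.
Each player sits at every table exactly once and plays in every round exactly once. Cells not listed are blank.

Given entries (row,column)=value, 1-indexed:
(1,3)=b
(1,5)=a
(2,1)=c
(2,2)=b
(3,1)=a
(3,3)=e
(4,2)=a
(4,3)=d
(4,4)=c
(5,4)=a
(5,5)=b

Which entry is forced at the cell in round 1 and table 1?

Round 2, table 3: round 2 has {b, c} and table 3 has {b, d, e}, leaving only a.
Round 4, table 5: round 4 has {a, c, d} and table 5 has {a, b}, leaving only e.
Round 2, table 5: round 2 has {a, b, c} and table 5 has {a, b, e}, leaving only d.
Round 2, table 4: round 2 has {a, b, c, d} and table 4 has {a, c}, leaving only e.
Round 1, table 4: round 1 has {a, b} and table 4 has {a, c, e}, leaving only d.
Round 1 already has {a, b, d} and table 1 already has {a, c}, so round 1, table 1 must be e.

e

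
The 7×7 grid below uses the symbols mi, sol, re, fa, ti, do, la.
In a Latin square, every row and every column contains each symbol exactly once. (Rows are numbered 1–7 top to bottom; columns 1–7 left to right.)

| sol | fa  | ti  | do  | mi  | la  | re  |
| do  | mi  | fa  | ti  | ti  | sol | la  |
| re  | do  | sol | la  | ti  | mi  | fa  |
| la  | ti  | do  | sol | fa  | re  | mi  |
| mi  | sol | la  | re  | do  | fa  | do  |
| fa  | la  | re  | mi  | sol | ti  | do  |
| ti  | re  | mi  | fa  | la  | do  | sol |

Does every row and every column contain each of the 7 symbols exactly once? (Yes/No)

Row 5 contains do twice (at columns 5 and 7); row 2 is also not a permutation.

No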